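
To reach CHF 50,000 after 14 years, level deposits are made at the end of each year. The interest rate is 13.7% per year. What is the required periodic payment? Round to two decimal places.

Level ordinary annuity; solve FV = PMT × [((1+r)^n − 1)/r] for PMT.
Periodic rate r = 0.137 per year.
With n = 14: PMT = 50,000 / ([((1+r)^n − 1)/r]) = CHF 1,360.59

CHF 1,360.59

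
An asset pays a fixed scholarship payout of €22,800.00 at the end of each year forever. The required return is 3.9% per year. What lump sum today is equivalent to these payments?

Periodic rate r = 0.039 per year.
Level perpetuity: PV = PMT / r = 22,800 / (0.039) = €584,615.38.

€584,615.38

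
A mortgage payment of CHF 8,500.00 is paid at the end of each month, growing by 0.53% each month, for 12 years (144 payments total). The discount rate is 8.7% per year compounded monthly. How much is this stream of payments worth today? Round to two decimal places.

Periodic rate r = 0.087/12 per month; n is counted in months.
Growing ordinary annuity: PV = PMT₁ × [1 − ((1+g)/(1+r))^n] / (r − g) = 8,500 × [1 − ((1+0.0053)/(1+r))^144] / (r − 0.0053) = CHF 1,061,398.09.

CHF 1,061,398.09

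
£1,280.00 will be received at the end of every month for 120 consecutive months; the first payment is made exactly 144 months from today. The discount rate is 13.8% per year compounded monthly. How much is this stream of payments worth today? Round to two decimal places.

£16,195.00

Ordinary annuity of 120 payments, first payment at period 144.
Periodic rate r = 0.138/12 per month; n is counted in months.
The ordinary-annuity PV formula values the stream one period before the first payment (period 143); discount that back 143 periods:
PV₀ = 1,280 × [1 − (1+r)^−120] / r × (1+r)^−143 = £16,195.00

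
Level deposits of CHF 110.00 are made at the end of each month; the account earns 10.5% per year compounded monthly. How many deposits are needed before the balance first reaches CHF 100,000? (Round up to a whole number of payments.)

Periodic rate r = 0.105/12 per month; n is counted in months.
Ordinary annuity FV: 100,000 = 110 × [((1+r)^n − 1)/r].
(1+r)^n = 1 + 100,000 × r / 110, so n = ln(1 + 100,000·r/110) / ln(1+r) = 251.63.
Round up to a whole number of payments: n = 252.

252 payments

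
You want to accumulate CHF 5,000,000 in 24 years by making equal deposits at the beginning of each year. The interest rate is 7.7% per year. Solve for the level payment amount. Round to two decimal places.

CHF 72,485.50

Level annuity due; solve FV = PMT × [((1+r)^n − 1)/r] × (1+r) for PMT.
Periodic rate r = 0.077 per year.
With n = 24: PMT = 5,000,000 / ([((1+r)^n − 1)/r] × (1+r)) = CHF 72,485.50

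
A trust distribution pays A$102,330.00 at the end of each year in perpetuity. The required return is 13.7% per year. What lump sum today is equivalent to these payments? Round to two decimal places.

Periodic rate r = 0.137 per year.
Level perpetuity: PV = PMT / r = 102,330 / (0.137) = A$746,934.31.

A$746,934.31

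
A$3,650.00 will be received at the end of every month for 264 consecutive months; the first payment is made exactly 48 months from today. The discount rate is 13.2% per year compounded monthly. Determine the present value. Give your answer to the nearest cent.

Ordinary annuity of 264 payments, first payment at period 48.
Periodic rate r = 0.132/12 per month; n is counted in months.
The ordinary-annuity PV formula values the stream one period before the first payment (period 47); discount that back 47 periods:
PV₀ = 3,650 × [1 − (1+r)^−264] / r × (1+r)^−47 = A$187,376.58

A$187,376.58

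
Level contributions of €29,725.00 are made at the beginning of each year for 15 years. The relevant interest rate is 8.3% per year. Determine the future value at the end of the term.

This is an annuity due: 15 deposits of €29,725.00 at the beginning of each year.
Periodic rate r = 0.083 per year.
FV = PMT × [((1+r)^n − 1)/r] × (1+r) = 29,725 × [(1+r)^15 − 1] / r × (1+r) = €894,765.63

€894,765.63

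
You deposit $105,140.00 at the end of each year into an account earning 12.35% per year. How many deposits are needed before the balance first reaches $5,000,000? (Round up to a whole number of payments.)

Periodic rate r = 0.1235 per year.
Ordinary annuity FV: 5,000,000 = 105,140 × [((1+r)^n − 1)/r].
(1+r)^n = 1 + 5,000,000 × r / 105,140, so n = ln(1 + 5,000,000·r/105,140) / ln(1+r) = 16.55.
Round up to a whole number of payments: n = 17.

17 payments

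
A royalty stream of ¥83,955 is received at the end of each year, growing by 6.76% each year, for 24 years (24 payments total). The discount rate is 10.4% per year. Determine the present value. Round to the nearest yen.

Periodic rate r = 0.104 per year.
Growing ordinary annuity: PV = PMT₁ × [1 − ((1+g)/(1+r))^n] / (r − g) = 83,955 × [1 − ((1+0.0676)/(1+r))^24] / (r − 0.0676) = ¥1,274,900.

¥1,274,900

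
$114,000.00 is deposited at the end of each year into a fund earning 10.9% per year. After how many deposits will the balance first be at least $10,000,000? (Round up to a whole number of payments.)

23 payments

Periodic rate r = 0.109 per year.
Ordinary annuity FV: 10,000,000 = 114,000 × [((1+r)^n − 1)/r].
(1+r)^n = 1 + 10,000,000 × r / 114,000, so n = ln(1 + 10,000,000·r/114,000) / ln(1+r) = 22.78.
Round up to a whole number of payments: n = 23.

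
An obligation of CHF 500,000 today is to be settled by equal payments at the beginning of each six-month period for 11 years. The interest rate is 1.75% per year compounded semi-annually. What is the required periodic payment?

CHF 24,866.31

Level annuity due; solve PV = PMT × [(1 − (1+r)^−n)/r] × (1+r) for PMT.
Periodic rate r = 0.0175/2 per half-year; n is counted in half-years.
With n = 22: PMT = 500,000 / ([(1 − (1+r)^−n)/r] × (1+r)) = CHF 24,866.31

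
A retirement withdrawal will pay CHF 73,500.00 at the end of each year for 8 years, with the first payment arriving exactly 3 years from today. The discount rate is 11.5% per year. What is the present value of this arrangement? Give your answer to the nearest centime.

CHF 298,891.43

Ordinary annuity of 8 payments, first payment at period 3.
Periodic rate r = 0.115 per year.
The ordinary-annuity PV formula values the stream one period before the first payment (period 2); discount that back 2 periods:
PV₀ = 73,500 × [1 − (1+r)^−8] / r × (1+r)^−2 = CHF 298,891.43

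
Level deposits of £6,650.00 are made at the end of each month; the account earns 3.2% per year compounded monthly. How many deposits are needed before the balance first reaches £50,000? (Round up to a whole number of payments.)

Periodic rate r = 0.032/12 per month; n is counted in months.
Ordinary annuity FV: 50,000 = 6,650 × [((1+r)^n − 1)/r].
(1+r)^n = 1 + 50,000 × r / 6,650, so n = ln(1 + 50,000·r/6,650) / ln(1+r) = 7.45.
Round up to a whole number of payments: n = 8.

8 payments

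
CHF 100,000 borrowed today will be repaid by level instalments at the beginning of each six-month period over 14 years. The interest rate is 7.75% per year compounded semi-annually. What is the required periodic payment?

Level annuity due; solve PV = PMT × [(1 − (1+r)^−n)/r] × (1+r) for PMT.
Periodic rate r = 0.0775/2 per half-year; n is counted in half-years.
With n = 28: PMT = 100,000 / ([(1 − (1+r)^−n)/r] × (1+r)) = CHF 5,694.45

CHF 5,694.45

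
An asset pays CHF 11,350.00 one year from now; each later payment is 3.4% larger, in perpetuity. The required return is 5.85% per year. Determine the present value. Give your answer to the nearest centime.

CHF 463,265.31

Periodic rate r = 0.0585 per year.
Growing perpetuity (Gordon): PV = PMT₁ / (r − g) = 11,350 / (r − 0.034) = CHF 463,265.31.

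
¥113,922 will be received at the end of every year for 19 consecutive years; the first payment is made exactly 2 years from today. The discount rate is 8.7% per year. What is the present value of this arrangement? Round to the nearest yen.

Ordinary annuity of 19 payments, first payment at period 2.
Periodic rate r = 0.087 per year.
The ordinary-annuity PV formula values the stream one period before the first payment (period 1); discount that back 1 periods:
PV₀ = 113,922 × [1 − (1+r)^−19] / r × (1+r)^−1 = ¥957,758

¥957,758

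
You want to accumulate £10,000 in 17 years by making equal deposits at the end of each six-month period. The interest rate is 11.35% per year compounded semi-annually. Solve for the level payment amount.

Level ordinary annuity; solve FV = PMT × [((1+r)^n − 1)/r] for PMT.
Periodic rate r = 0.1135/2 per half-year; n is counted in half-years.
With n = 34: PMT = 10,000 / ([((1+r)^n − 1)/r]) = £102.58

£102.58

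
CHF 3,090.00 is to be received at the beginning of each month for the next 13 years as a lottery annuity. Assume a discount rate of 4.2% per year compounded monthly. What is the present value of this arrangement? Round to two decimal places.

CHF 372,261.97

This is an annuity due: 156 payments of CHF 3,090.00 at the beginning of each month.
Periodic rate r = 0.042/12 per month; n is counted in months.
PV = PMT × [(1 − (1+r)^−n)/r] × (1+r) = 3,090 × [1 − (1+r)^−156] / r × (1+r) = CHF 372,261.97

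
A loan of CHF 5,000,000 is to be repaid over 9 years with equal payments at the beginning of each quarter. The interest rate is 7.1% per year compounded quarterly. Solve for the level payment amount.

Level annuity due; solve PV = PMT × [(1 − (1+r)^−n)/r] × (1+r) for PMT.
Periodic rate r = 0.071/4 per quarter; n is counted in quarters.
With n = 36: PMT = 5,000,000 / ([(1 − (1+r)^−n)/r] × (1+r)) = CHF 185,847.58

CHF 185,847.58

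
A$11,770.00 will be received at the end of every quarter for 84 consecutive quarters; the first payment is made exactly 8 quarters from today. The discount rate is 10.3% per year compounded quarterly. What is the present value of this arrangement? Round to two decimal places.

A$337,359.39

Ordinary annuity of 84 payments, first payment at period 8.
Periodic rate r = 0.103/4 per quarter; n is counted in quarters.
The ordinary-annuity PV formula values the stream one period before the first payment (period 7); discount that back 7 periods:
PV₀ = 11,770 × [1 − (1+r)^−84] / r × (1+r)^−7 = A$337,359.39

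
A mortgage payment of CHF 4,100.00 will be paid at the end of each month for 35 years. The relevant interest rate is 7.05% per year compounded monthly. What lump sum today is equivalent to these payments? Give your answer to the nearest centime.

This is an ordinary annuity: 420 payments of CHF 4,100.00 at the end of each month.
Periodic rate r = 0.0705/12 per month; n is counted in months.
PV = PMT × [(1 − (1+r)^−n)/r] = 4,100 × [1 − (1+r)^−420] / r = CHF 638,266.34

CHF 638,266.34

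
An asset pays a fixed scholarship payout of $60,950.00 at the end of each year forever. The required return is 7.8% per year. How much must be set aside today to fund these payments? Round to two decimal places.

Periodic rate r = 0.078 per year.
Level perpetuity: PV = PMT / r = 60,950 / (0.078) = $781,410.26.

$781,410.26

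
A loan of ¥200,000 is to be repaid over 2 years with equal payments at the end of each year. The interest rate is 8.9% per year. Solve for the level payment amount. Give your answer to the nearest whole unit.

¥113,540

Level ordinary annuity; solve PV = PMT × [(1 − (1+r)^−n)/r] for PMT.
Periodic rate r = 0.089 per year.
With n = 2: PMT = 200,000 / ([(1 − (1+r)^−n)/r]) = ¥113,540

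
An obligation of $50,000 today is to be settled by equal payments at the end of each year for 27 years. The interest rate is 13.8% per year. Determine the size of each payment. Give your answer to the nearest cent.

$7,117.00

Level ordinary annuity; solve PV = PMT × [(1 − (1+r)^−n)/r] for PMT.
Periodic rate r = 0.138 per year.
With n = 27: PMT = 50,000 / ([(1 − (1+r)^−n)/r]) = $7,117.00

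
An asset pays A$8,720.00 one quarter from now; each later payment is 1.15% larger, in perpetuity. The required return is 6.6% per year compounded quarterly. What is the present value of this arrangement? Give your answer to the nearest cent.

Periodic rate r = 0.066/4 per quarter.
Growing perpetuity (Gordon): PV = PMT₁ / (r − g) = 8,720 / (r − 0.0115) = A$1,744,000.00.

A$1,744,000.00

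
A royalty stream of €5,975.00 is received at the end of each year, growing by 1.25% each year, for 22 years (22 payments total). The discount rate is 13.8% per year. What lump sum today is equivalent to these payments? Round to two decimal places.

Periodic rate r = 0.138 per year.
Growing ordinary annuity: PV = PMT₁ × [1 − ((1+g)/(1+r))^n] / (r − g) = 5,975 × [1 − ((1+0.0125)/(1+r))^22] / (r − 0.0125) = €43,968.27.

€43,968.27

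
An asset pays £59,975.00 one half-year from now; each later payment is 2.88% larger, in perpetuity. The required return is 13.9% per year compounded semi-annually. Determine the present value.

£1,473,587.22

Periodic rate r = 0.139/2 per half-year.
Growing perpetuity (Gordon): PV = PMT₁ / (r − g) = 59,975 / (r − 0.0288) = £1,473,587.22.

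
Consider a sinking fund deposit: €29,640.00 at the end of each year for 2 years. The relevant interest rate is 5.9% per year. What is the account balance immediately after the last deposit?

€61,028.76

This is an ordinary annuity: 2 deposits of €29,640.00 at the end of each year.
Periodic rate r = 0.059 per year.
FV = PMT × [((1+r)^n − 1)/r] = 29,640 × [(1+r)^2 − 1] / r = €61,028.76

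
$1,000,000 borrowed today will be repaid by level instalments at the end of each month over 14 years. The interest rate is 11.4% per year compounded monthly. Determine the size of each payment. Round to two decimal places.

Level ordinary annuity; solve PV = PMT × [(1 − (1+r)^−n)/r] for PMT.
Periodic rate r = 0.114/12 per month; n is counted in months.
With n = 168: PMT = 1,000,000 / ([(1 − (1+r)^−n)/r]) = $11,938.25

$11,938.25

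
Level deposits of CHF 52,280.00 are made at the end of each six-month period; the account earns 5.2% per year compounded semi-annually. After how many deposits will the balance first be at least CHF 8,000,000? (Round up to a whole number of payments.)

63 payments

Periodic rate r = 0.052/2 per half-year; n is counted in half-years.
Ordinary annuity FV: 8,000,000 = 52,280 × [((1+r)^n − 1)/r].
(1+r)^n = 1 + 8,000,000 × r / 52,280, so n = ln(1 + 8,000,000·r/52,280) / ln(1+r) = 62.54.
Round up to a whole number of payments: n = 63.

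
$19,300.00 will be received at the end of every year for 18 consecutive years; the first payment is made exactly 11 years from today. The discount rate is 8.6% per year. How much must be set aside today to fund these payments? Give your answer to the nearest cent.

Ordinary annuity of 18 payments, first payment at period 11.
Periodic rate r = 0.086 per year.
The ordinary-annuity PV formula values the stream one period before the first payment (period 10); discount that back 10 periods:
PV₀ = 19,300 × [1 − (1+r)^−18] / r × (1+r)^−10 = $76,071.57

$76,071.57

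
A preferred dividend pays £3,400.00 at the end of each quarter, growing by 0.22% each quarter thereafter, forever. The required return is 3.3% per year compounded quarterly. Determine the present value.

Periodic rate r = 0.033/4 per quarter.
Growing perpetuity (Gordon): PV = PMT₁ / (r − g) = 3,400 / (r − 0.0022) = £561,983.47.

£561,983.47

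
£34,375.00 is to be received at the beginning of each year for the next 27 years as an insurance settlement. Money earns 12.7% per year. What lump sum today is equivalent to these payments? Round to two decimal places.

£292,954.55

This is an annuity due: 27 payments of £34,375.00 at the beginning of each year.
Periodic rate r = 0.127 per year.
PV = PMT × [(1 − (1+r)^−n)/r] × (1+r) = 34,375 × [1 − (1+r)^−27] / r × (1+r) = £292,954.55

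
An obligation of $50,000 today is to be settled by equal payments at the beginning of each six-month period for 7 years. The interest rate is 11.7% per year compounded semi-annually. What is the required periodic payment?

Level annuity due; solve PV = PMT × [(1 − (1+r)^−n)/r] × (1+r) for PMT.
Periodic rate r = 0.117/2 per half-year; n is counted in half-years.
With n = 14: PMT = 50,000 / ([(1 − (1+r)^−n)/r] × (1+r)) = $5,034.86

$5,034.86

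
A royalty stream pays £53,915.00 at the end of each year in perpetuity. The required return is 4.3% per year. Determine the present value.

Periodic rate r = 0.043 per year.
Level perpetuity: PV = PMT / r = 53,915 / (0.043) = £1,253,837.21.

£1,253,837.21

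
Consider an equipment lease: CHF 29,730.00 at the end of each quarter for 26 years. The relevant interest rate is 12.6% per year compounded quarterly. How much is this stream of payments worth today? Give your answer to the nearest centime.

This is an ordinary annuity: 104 payments of CHF 29,730.00 at the end of each quarter.
Periodic rate r = 0.126/4 per quarter; n is counted in quarters.
PV = PMT × [(1 − (1+r)^−n)/r] = 29,730 × [1 − (1+r)^−104] / r = CHF 906,304.95

CHF 906,304.95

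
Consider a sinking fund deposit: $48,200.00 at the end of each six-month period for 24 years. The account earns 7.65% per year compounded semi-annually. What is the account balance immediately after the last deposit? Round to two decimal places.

This is an ordinary annuity: 48 deposits of $48,200.00 at the end of each six-month period.
Periodic rate r = 0.0765/2 per half-year; n is counted in half-years.
FV = PMT × [((1+r)^n − 1)/r] = 48,200 × [(1+r)^48 − 1] / r = $6,376,621.65

$6,376,621.65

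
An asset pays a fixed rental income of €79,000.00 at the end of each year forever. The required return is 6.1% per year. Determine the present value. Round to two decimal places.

€1,295,081.97

Periodic rate r = 0.061 per year.
Level perpetuity: PV = PMT / r = 79,000 / (0.061) = €1,295,081.97.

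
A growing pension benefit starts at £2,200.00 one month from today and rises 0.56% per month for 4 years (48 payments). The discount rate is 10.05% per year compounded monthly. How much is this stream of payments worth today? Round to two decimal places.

£98,227.56

Periodic rate r = 0.1005/12 per month; n is counted in months.
Growing ordinary annuity: PV = PMT₁ × [1 − ((1+g)/(1+r))^n] / (r − g) = 2,200 × [1 − ((1+0.0056)/(1+r))^48] / (r − 0.0056) = £98,227.56.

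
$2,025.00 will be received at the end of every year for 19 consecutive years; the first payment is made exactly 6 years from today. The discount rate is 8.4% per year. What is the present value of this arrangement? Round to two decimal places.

$12,627.52

Ordinary annuity of 19 payments, first payment at period 6.
Periodic rate r = 0.084 per year.
The ordinary-annuity PV formula values the stream one period before the first payment (period 5); discount that back 5 periods:
PV₀ = 2,025 × [1 − (1+r)^−19] / r × (1+r)^−5 = $12,627.52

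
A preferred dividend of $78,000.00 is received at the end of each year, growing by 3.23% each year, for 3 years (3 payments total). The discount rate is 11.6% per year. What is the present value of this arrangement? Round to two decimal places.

$194,344.76

Periodic rate r = 0.116 per year.
Growing ordinary annuity: PV = PMT₁ × [1 − ((1+g)/(1+r))^n] / (r − g) = 78,000 × [1 − ((1+0.0323)/(1+r))^3] / (r − 0.0323) = $194,344.76.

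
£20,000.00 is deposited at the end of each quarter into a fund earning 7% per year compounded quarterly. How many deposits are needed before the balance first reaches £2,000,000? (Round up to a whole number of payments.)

Periodic rate r = 0.07/4 per quarter; n is counted in quarters.
Ordinary annuity FV: 2,000,000 = 20,000 × [((1+r)^n − 1)/r].
(1+r)^n = 1 + 2,000,000 × r / 20,000, so n = ln(1 + 2,000,000·r/20,000) / ln(1+r) = 58.31.
Round up to a whole number of payments: n = 59.

59 payments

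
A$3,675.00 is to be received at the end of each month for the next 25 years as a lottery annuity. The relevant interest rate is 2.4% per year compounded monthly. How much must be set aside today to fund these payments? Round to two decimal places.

A$828,454.18

This is an ordinary annuity: 300 payments of A$3,675.00 at the end of each month.
Periodic rate r = 0.024/12 per month; n is counted in months.
PV = PMT × [(1 − (1+r)^−n)/r] = 3,675 × [1 − (1+r)^−300] / r = A$828,454.18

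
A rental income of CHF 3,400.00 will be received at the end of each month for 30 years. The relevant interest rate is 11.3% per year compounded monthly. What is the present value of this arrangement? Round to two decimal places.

CHF 348,696.44

This is an ordinary annuity: 360 payments of CHF 3,400.00 at the end of each month.
Periodic rate r = 0.113/12 per month; n is counted in months.
PV = PMT × [(1 − (1+r)^−n)/r] = 3,400 × [1 − (1+r)^−360] / r = CHF 348,696.44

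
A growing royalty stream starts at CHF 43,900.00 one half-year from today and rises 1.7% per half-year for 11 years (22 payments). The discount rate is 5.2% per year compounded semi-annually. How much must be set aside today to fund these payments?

CHF 859,489.98

Periodic rate r = 0.052/2 per half-year; n is counted in half-years.
Growing ordinary annuity: PV = PMT₁ × [1 − ((1+g)/(1+r))^n] / (r − g) = 43,900 × [1 − ((1+0.017)/(1+r))^22] / (r − 0.017) = CHF 859,489.98.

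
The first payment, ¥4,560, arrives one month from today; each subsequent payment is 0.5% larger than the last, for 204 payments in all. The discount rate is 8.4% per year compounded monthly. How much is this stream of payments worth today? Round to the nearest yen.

¥760,154

Periodic rate r = 0.084/12 per month; n is counted in months.
Growing ordinary annuity: PV = PMT₁ × [1 − ((1+g)/(1+r))^n] / (r − g) = 4,560 × [1 − ((1+0.005)/(1+r))^204] / (r − 0.005) = ¥760,154.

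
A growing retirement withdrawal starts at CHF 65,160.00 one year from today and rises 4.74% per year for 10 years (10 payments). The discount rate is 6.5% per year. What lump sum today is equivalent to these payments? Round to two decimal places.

Periodic rate r = 0.065 per year.
Growing ordinary annuity: PV = PMT₁ × [1 − ((1+g)/(1+r))^n] / (r − g) = 65,160 × [1 − ((1+0.0474)/(1+r))^10] / (r − 0.0474) = CHF 568,279.70.

CHF 568,279.70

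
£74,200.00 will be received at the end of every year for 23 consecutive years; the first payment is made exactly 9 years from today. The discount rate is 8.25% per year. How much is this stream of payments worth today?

£399,974.72

Ordinary annuity of 23 payments, first payment at period 9.
Periodic rate r = 0.0825 per year.
The ordinary-annuity PV formula values the stream one period before the first payment (period 8); discount that back 8 periods:
PV₀ = 74,200 × [1 − (1+r)^−23] / r × (1+r)^−8 = £399,974.72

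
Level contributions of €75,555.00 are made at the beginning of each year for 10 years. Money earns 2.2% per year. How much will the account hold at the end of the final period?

This is an annuity due: 10 deposits of €75,555.00 at the beginning of each year.
Periodic rate r = 0.022 per year.
FV = PMT × [((1+r)^n − 1)/r] × (1+r) = 75,555 × [(1+r)^10 − 1] / r × (1+r) = €853,279.22

€853,279.22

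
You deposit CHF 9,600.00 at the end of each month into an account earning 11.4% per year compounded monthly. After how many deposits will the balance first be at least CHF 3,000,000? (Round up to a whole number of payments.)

146 payments

Periodic rate r = 0.114/12 per month; n is counted in months.
Ordinary annuity FV: 3,000,000 = 9,600 × [((1+r)^n − 1)/r].
(1+r)^n = 1 + 3,000,000 × r / 9,600, so n = ln(1 + 3,000,000·r/9,600) / ln(1+r) = 145.79.
Round up to a whole number of payments: n = 146.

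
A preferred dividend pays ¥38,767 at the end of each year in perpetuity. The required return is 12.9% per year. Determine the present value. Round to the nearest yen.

¥300,519

Periodic rate r = 0.129 per year.
Level perpetuity: PV = PMT / r = 38,767 / (0.129) = ¥300,519.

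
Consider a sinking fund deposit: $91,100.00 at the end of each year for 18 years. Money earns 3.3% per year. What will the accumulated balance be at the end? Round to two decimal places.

$2,191,731.33

This is an ordinary annuity: 18 deposits of $91,100.00 at the end of each year.
Periodic rate r = 0.033 per year.
FV = PMT × [((1+r)^n − 1)/r] = 91,100 × [(1+r)^18 − 1] / r = $2,191,731.33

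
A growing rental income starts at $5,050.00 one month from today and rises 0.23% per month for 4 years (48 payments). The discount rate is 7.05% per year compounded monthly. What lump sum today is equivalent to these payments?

Periodic rate r = 0.0705/12 per month; n is counted in months.
Growing ordinary annuity: PV = PMT₁ × [1 − ((1+g)/(1+r))^n] / (r − g) = 5,050 × [1 − ((1+0.0023)/(1+r))^48] / (r − 0.0023) = $221,911.13.

$221,911.13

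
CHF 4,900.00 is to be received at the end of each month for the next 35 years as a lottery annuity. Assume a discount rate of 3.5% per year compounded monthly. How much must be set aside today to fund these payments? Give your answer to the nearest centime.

CHF 1,185,606.35

This is an ordinary annuity: 420 payments of CHF 4,900.00 at the end of each month.
Periodic rate r = 0.035/12 per month; n is counted in months.
PV = PMT × [(1 − (1+r)^−n)/r] = 4,900 × [1 − (1+r)^−420] / r = CHF 1,185,606.35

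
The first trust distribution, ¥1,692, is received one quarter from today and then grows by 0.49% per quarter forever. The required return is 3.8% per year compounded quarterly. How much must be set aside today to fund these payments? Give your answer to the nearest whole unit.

¥367,826

Periodic rate r = 0.038/4 per quarter.
Growing perpetuity (Gordon): PV = PMT₁ / (r − g) = 1,692 / (r − 0.0049) = ¥367,826.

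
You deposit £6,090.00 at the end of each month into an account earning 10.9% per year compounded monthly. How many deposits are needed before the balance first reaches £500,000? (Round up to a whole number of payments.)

62 payments

Periodic rate r = 0.109/12 per month; n is counted in months.
Ordinary annuity FV: 500,000 = 6,090 × [((1+r)^n − 1)/r].
(1+r)^n = 1 + 500,000 × r / 6,090, so n = ln(1 + 500,000·r/6,090) / ln(1+r) = 61.62.
Round up to a whole number of payments: n = 62.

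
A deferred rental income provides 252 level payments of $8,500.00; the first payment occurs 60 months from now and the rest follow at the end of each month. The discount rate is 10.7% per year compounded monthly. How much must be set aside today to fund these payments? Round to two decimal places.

Ordinary annuity of 252 payments, first payment at period 60.
Periodic rate r = 0.107/12 per month; n is counted in months.
The ordinary-annuity PV formula values the stream one period before the first payment (period 59); discount that back 59 periods:
PV₀ = 8,500 × [1 − (1+r)^−252] / r × (1+r)^−59 = $504,330.56

$504,330.56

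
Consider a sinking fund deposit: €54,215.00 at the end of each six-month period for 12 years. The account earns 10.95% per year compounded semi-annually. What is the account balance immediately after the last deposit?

€2,568,740.29

This is an ordinary annuity: 24 deposits of €54,215.00 at the end of each six-month period.
Periodic rate r = 0.1095/2 per half-year; n is counted in half-years.
FV = PMT × [((1+r)^n − 1)/r] = 54,215 × [(1+r)^24 − 1] / r = €2,568,740.29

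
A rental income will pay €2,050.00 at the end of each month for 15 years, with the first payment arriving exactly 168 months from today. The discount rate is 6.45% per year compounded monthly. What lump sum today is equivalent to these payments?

Ordinary annuity of 180 payments, first payment at period 168.
Periodic rate r = 0.0645/12 per month; n is counted in months.
The ordinary-annuity PV formula values the stream one period before the first payment (period 167); discount that back 167 periods:
PV₀ = 2,050 × [1 − (1+r)^−180] / r × (1+r)^−167 = €96,441.49

€96,441.49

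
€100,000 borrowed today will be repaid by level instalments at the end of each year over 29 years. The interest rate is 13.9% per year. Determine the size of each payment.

Level ordinary annuity; solve PV = PMT × [(1 − (1+r)^−n)/r] for PMT.
Periodic rate r = 0.139 per year.
With n = 29: PMT = 100,000 / ([(1 − (1+r)^−n)/r]) = €14,226.52

€14,226.52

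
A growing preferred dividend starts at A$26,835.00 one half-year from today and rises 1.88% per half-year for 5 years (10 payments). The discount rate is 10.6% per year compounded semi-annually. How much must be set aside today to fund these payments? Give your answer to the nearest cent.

Periodic rate r = 0.106/2 per half-year; n is counted in half-years.
Growing ordinary annuity: PV = PMT₁ × [1 − ((1+g)/(1+r))^n] / (r − g) = 26,835 × [1 − ((1+0.0188)/(1+r))^10] / (r − 0.0188) = A$220,646.47.

A$220,646.47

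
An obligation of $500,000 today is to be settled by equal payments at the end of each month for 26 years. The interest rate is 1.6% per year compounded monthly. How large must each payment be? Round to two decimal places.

Level ordinary annuity; solve PV = PMT × [(1 − (1+r)^−n)/r] for PMT.
Periodic rate r = 0.016/12 per month; n is counted in months.
With n = 312: PMT = 500,000 / ([(1 − (1+r)^−n)/r]) = $1,960.00

$1,960.00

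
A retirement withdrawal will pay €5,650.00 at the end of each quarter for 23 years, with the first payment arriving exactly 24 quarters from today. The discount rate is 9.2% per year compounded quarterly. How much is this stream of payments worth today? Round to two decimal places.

€127,633.50

Ordinary annuity of 92 payments, first payment at period 24.
Periodic rate r = 0.092/4 per quarter; n is counted in quarters.
The ordinary-annuity PV formula values the stream one period before the first payment (period 23); discount that back 23 periods:
PV₀ = 5,650 × [1 − (1+r)^−92] / r × (1+r)^−23 = €127,633.50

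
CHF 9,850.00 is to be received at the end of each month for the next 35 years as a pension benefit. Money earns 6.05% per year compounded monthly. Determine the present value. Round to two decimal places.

CHF 1,717,369.89

This is an ordinary annuity: 420 payments of CHF 9,850.00 at the end of each month.
Periodic rate r = 0.0605/12 per month; n is counted in months.
PV = PMT × [(1 − (1+r)^−n)/r] = 9,850 × [1 − (1+r)^−420] / r = CHF 1,717,369.89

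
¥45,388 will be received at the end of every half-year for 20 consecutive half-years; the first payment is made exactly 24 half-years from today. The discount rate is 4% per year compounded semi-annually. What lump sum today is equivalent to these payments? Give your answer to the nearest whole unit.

¥470,644

Ordinary annuity of 20 payments, first payment at period 24.
Periodic rate r = 0.04/2 per half-year; n is counted in half-years.
The ordinary-annuity PV formula values the stream one period before the first payment (period 23); discount that back 23 periods:
PV₀ = 45,388 × [1 − (1+r)^−20] / r × (1+r)^−23 = ¥470,644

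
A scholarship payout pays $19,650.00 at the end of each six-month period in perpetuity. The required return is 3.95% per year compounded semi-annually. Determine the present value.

Periodic rate r = 0.0395/2 per half-year.
Level perpetuity: PV = PMT / r = 19,650 / (0.0395/2) = $994,936.71.

$994,936.71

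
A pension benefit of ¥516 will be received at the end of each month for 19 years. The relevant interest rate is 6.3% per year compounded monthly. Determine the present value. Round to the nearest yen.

¥68,501

This is an ordinary annuity: 228 payments of ¥516 at the end of each month.
Periodic rate r = 0.063/12 per month; n is counted in months.
PV = PMT × [(1 − (1+r)^−n)/r] = 516 × [1 − (1+r)^−228] / r = ¥68,501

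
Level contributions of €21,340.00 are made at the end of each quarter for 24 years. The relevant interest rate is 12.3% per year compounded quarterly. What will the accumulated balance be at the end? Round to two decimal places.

This is an ordinary annuity: 96 deposits of €21,340.00 at the end of each quarter.
Periodic rate r = 0.123/4 per quarter; n is counted in quarters.
FV = PMT × [((1+r)^n − 1)/r] = 21,340 × [(1+r)^96 − 1] / r = €12,013,813.26

€12,013,813.26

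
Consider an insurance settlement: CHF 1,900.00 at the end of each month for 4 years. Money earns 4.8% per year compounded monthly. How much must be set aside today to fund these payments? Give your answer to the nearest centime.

This is an ordinary annuity: 48 payments of CHF 1,900.00 at the end of each month.
Periodic rate r = 0.048/12 per month; n is counted in months.
PV = PMT × [(1 − (1+r)^−n)/r] = 1,900 × [1 − (1+r)^−48] / r = CHF 82,829.07

CHF 82,829.07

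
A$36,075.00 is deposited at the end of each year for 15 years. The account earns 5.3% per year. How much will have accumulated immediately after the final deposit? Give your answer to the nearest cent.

A$796,256.45

This is an ordinary annuity: 15 deposits of A$36,075.00 at the end of each year.
Periodic rate r = 0.053 per year.
FV = PMT × [((1+r)^n − 1)/r] = 36,075 × [(1+r)^15 − 1] / r = A$796,256.45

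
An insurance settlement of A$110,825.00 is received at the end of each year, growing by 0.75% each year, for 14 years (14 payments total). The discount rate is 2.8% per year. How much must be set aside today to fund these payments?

Periodic rate r = 0.028 per year.
Growing ordinary annuity: PV = PMT₁ × [1 − ((1+g)/(1+r))^n] / (r − g) = 110,825 × [1 − ((1+0.0075)/(1+r))^14] / (r − 0.0075) = A$1,328,437.28.

A$1,328,437.28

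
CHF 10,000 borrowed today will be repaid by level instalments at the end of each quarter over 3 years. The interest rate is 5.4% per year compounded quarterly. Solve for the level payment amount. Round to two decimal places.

CHF 908.26

Level ordinary annuity; solve PV = PMT × [(1 − (1+r)^−n)/r] for PMT.
Periodic rate r = 0.054/4 per quarter; n is counted in quarters.
With n = 12: PMT = 10,000 / ([(1 − (1+r)^−n)/r]) = CHF 908.26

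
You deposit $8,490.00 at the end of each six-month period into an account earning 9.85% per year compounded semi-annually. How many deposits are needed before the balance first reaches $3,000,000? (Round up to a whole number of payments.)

Periodic rate r = 0.0985/2 per half-year; n is counted in half-years.
Ordinary annuity FV: 3,000,000 = 8,490 × [((1+r)^n − 1)/r].
(1+r)^n = 1 + 3,000,000 × r / 8,490, so n = ln(1 + 3,000,000·r/8,490) / ln(1+r) = 60.58.
Round up to a whole number of payments: n = 61.

61 payments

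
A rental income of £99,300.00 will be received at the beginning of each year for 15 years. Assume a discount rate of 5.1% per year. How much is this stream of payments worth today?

£1,075,980.59

This is an annuity due: 15 payments of £99,300.00 at the beginning of each year.
Periodic rate r = 0.051 per year.
PV = PMT × [(1 − (1+r)^−n)/r] × (1+r) = 99,300 × [1 − (1+r)^−15] / r × (1+r) = £1,075,980.59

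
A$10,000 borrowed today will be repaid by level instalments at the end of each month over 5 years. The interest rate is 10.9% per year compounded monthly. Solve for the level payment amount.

Level ordinary annuity; solve PV = PMT × [(1 − (1+r)^−n)/r] for PMT.
Periodic rate r = 0.109/12 per month; n is counted in months.
With n = 60: PMT = 10,000 / ([(1 − (1+r)^−n)/r]) = A$216.93

A$216.93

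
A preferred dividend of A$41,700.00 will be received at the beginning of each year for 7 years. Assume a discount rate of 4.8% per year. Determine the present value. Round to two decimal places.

A$254,716.88

This is an annuity due: 7 payments of A$41,700.00 at the beginning of each year.
Periodic rate r = 0.048 per year.
PV = PMT × [(1 − (1+r)^−n)/r] × (1+r) = 41,700 × [1 − (1+r)^−7] / r × (1+r) = A$254,716.88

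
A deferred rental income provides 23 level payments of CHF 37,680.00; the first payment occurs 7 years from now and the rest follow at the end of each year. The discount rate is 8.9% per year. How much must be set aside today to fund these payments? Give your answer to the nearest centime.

CHF 218,116.15

Ordinary annuity of 23 payments, first payment at period 7.
Periodic rate r = 0.089 per year.
The ordinary-annuity PV formula values the stream one period before the first payment (period 6); discount that back 6 periods:
PV₀ = 37,680 × [1 − (1+r)^−23] / r × (1+r)^−6 = CHF 218,116.15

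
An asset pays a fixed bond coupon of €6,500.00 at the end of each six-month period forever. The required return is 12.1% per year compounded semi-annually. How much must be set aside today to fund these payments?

€107,438.02

Periodic rate r = 0.121/2 per half-year.
Level perpetuity: PV = PMT / r = 6,500 / (0.121/2) = €107,438.02.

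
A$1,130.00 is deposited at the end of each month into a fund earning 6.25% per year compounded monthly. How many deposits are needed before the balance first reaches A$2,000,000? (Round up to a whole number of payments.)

448 payments

Periodic rate r = 0.0625/12 per month; n is counted in months.
Ordinary annuity FV: 2,000,000 = 1,130 × [((1+r)^n − 1)/r].
(1+r)^n = 1 + 2,000,000 × r / 1,130, so n = ln(1 + 2,000,000·r/1,130) / ln(1+r) = 447.40.
Round up to a whole number of payments: n = 448.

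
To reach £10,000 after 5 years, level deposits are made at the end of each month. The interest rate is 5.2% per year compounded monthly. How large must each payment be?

£146.30

Level ordinary annuity; solve FV = PMT × [((1+r)^n − 1)/r] for PMT.
Periodic rate r = 0.052/12 per month; n is counted in months.
With n = 60: PMT = 10,000 / ([((1+r)^n − 1)/r]) = £146.30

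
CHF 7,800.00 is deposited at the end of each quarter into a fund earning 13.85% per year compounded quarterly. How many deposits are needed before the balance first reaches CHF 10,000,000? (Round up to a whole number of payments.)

113 payments

Periodic rate r = 0.1385/4 per quarter; n is counted in quarters.
Ordinary annuity FV: 10,000,000 = 7,800 × [((1+r)^n − 1)/r].
(1+r)^n = 1 + 10,000,000 × r / 7,800, so n = ln(1 + 10,000,000·r/7,800) / ln(1+r) = 112.09.
Round up to a whole number of payments: n = 113.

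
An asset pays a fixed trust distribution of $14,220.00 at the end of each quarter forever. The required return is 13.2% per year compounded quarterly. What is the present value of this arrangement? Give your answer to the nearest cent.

Periodic rate r = 0.132/4 per quarter.
Level perpetuity: PV = PMT / r = 14,220 / (0.132/4) = $430,909.09.

$430,909.09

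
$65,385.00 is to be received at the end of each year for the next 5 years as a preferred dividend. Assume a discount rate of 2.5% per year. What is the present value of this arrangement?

$303,767.50

This is an ordinary annuity: 5 payments of $65,385.00 at the end of each year.
Periodic rate r = 0.025 per year.
PV = PMT × [(1 − (1+r)^−n)/r] = 65,385 × [1 − (1+r)^−5] / r = $303,767.50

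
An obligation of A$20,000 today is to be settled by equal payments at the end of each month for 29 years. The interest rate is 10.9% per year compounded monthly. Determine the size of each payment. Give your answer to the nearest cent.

Level ordinary annuity; solve PV = PMT × [(1 − (1+r)^−n)/r] for PMT.
Periodic rate r = 0.109/12 per month; n is counted in months.
With n = 348: PMT = 20,000 / ([(1 − (1+r)^−n)/r]) = A$189.83

A$189.83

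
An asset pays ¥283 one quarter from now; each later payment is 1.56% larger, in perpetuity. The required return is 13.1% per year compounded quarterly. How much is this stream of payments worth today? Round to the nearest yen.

¥16,501

Periodic rate r = 0.131/4 per quarter.
Growing perpetuity (Gordon): PV = PMT₁ / (r − g) = 283 / (r − 0.0156) = ¥16,501.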